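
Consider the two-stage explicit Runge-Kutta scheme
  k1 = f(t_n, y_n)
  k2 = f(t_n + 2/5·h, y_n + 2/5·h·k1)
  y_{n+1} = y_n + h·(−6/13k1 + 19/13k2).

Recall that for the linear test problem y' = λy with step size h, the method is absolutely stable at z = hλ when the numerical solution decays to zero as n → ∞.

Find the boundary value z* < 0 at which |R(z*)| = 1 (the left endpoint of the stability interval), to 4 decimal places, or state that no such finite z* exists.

Test eqn y'=λy, z=hλ:
  k1=λy_n ⇒ h·k1=z·y_n;  k2=λ(1+2/5z)y_n ⇒ h·k2=z(1+2/5z)y_n
  y_{n+1}/y_n = 1 − 6/13z + 19/13z(1+2/5z) = 1 + z + 38/65z²
  R(z) = 1 + z + 38/65z².

Need |R(x)|<1, x<0.
x=-1.46: |R|=0.7862
R=1: x+38/65x²=0 ⇒ x=−65/38=-1.7105; min R=1−1/(4·38/65)=0.5724>−1
Confirm numerically:
  x=-1.166: |R|=0.62882 <1
  x=-1.146: |R|=0.62178 <1
  x=-1.040: |R|=0.59232 <1
  x=-1.967: |R|=1.29493 >1
  x=-1.738: |R|=1.02791 >1
Stable set (-1.7105, 0).

z* = -1.7105.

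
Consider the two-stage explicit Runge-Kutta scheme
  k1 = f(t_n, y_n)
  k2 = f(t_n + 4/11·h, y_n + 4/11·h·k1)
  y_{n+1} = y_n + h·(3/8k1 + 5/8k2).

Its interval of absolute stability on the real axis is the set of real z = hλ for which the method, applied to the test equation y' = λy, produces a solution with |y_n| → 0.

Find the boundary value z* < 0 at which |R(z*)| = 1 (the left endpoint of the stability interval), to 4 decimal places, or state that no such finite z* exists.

left endpoint -4.4000.

Set f=λy, z=hλ:
  k1=λy_n ⇒ h·k1=z·y_n;  k2=λ(1+4/11z)y_n ⇒ h·k2=z(1+4/11z)y_n
  y_{n+1}/y_n = 1 + 3/8z + 5/8z(1+4/11z) = 1 + z + 5/22z²
  so R(z) = 1 + z + 5/22z².

Boundary: |R(x)|=1, x<0.
x=-1.38: |R|=0.0528
R=1: x+5/22x²=0 ⇒ x=−22/5=-4.4000; min R=1−1/(4·5/22)=-0.1000>−1
Confirm numerically:
  x=-3.196: |R|=0.12546 <1
  x=-3.046: |R|=0.06266 <1
  x=-2.796: |R|=0.01927 <1
  x=-2.305: |R|=0.09749 <1
  x=-4.907: |R|=1.56542 >1
  x=-4.717: |R|=1.33984 >1
  x=-4.632: |R|=1.24423 >1
Interval (-4.4000, 0).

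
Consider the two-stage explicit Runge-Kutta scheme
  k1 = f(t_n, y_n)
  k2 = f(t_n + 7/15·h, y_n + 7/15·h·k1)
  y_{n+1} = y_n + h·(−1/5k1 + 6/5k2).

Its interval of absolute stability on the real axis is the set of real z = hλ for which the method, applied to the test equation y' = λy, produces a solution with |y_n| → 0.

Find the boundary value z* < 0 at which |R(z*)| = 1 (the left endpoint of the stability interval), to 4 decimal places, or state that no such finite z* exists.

Set f=λy, z=hλ:
  k1=λy_n ⇒ h·k1=z·y_n;  k2=λ(1+7/15z)y_n ⇒ h·k2=z(1+7/15z)y_n
  y_{n+1}/y_n = 1 − 1/5z + 6/5z(1+7/15z) = 1 + z + 14/25z²
  Hence R(z) = 1 + z + 14/25z².

Solve |R(x)|<1 on ℝ⁻.
x=-0.85: |R|=0.5546
R=1: x+14/25x²=0 ⇒ x=−25/14=-1.7857; min R=1−1/(4·14/25)=0.5536>−1
Confirm numerically:
  x=-1.722: |R|=0.93856 <1
  x=-1.592: |R|=0.82730 <1
  x=-1.551: |R|=0.79614 <1
  x=-1.344: |R|=0.66755 <1
  x=-2.374: |R|=1.78209 >1
  x=-2.315: |R|=1.68617 >1
  x=-1.965: |R|=1.19729 >1
So |R|<1 on (-1.7857, 0).

z* = -1.7857.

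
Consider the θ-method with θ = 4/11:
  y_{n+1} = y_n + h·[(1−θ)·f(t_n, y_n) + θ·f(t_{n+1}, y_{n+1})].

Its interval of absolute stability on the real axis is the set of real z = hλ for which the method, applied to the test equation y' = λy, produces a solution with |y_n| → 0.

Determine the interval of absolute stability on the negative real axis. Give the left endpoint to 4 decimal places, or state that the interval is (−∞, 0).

Set f=λy, z=hλ:
  y_{n+1} = y_n + z·[7/11·y_n + 4/11·y_{n+1}] ⇒ (1 − 4/11z)y_{n+1} = (1 + 7/11z)y_n
  ⇒ R(z) = (1 + 7/11z)/(1 − 4/11z).

Solve |R(x)|<1 on ℝ⁻.
x=-1.55: |R|=0.0087
R=−1: 1+7/11x = −1+4/11x ⇒ -3/11x=2 ⇒ x=2/(-3/11)=-7.3333
Confirm numerically:
  x=-6.924: |R|=0.96827 <1
  x=-6.392: |R|=0.92277 <1
  x=-4.733: |R|=0.73938 <1
  x=-7.863: |R|=1.03743 >1
  x=-7.861: |R|=1.03730 >1
  x=-7.708: |R|=1.02687 >1
Interval (-7.3333, 0).

(-7.3333, 0).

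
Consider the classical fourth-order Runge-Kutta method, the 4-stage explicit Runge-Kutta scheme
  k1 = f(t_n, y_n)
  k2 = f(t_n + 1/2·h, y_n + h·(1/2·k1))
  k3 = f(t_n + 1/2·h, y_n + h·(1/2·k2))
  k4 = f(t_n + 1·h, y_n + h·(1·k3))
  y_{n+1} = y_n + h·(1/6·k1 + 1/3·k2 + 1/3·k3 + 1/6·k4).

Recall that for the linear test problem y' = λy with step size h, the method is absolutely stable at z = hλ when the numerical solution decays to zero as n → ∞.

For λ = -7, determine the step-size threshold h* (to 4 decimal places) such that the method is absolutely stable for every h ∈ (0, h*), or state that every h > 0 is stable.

With y'=λy (z=hλ):
  order 4, 4-stage ⇒ R(z)=1+z+z^2/2+z^3/6+z^4/24
  (e.g. R(-1.4)=0.28273, |R|=0.28273)

Solve |R(x)|<1 on ℝ⁻.
x=-1.4: |R|=0.2827
|R(-3.06)|=1.4996 |R(-2.12)|=0.3808 |R(-1.54)|=0.2714
Bisect:
  x_lo=-3.2202 |R|=1.8795  x_hi=-0.1684 |R|=0.8450
  mid=-1.69429 |R|=0.27376 →hi
  mid=-2.45722 |R|=0.60802 →hi
  mid=-2.83869 |R|=1.08353 →lo
  mid=-2.64795 |R|=0.81193 →hi
  mid=-2.74332 |R|=0.93854 →hi
  mid=-2.79100 |R|=1.00864 →lo
  mid=-2.76716 |R|=0.97301 →hi
  ...
  [-2.78542,-2.78523] ⇒ x*=-2.7853
Interval (-2.7853, 0).

(-2.7853,0); λ=-7 ⇒ h* = 0.3979.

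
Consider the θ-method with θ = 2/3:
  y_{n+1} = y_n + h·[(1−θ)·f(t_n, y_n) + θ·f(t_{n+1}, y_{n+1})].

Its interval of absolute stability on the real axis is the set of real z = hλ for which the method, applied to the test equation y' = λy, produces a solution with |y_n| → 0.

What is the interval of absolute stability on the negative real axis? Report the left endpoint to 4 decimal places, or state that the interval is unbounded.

With y'=λy (z=hλ):
  y_{n+1} = y_n + z·[1/3·y_n + 2/3·y_{n+1}] ⇒ (1 − 2/3z)y_{n+1} = (1 + 1/3z)y_n
  Hence R(z) = (1 + 1/3z)/(1 − 2/3z).

Need |R(x)|<1, x<0.
x=-1.31: |R|=0.3007
x=-2: |R|=0.1429
x=-10: |R|=0.3043
x=-100: |R|=0.4778
θ=2/3≥1/2 ⇒ |1+1/3x|<|1−2/3x| ∀x<0 ⇒ interval (−∞,0).

unbounded; (−∞, 0).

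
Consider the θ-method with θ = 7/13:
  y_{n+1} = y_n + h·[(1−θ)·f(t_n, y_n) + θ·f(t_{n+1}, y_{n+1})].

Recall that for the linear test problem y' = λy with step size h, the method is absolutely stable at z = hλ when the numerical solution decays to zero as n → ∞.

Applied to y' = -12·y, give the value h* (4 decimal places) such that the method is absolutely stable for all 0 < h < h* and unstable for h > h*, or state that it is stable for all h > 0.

On y'=λy, z=hλ:
  y_{n+1} = y_n + z·[6/13·y_n + 7/13·y_{n+1}] ⇒ (1 − 7/13z)y_{n+1} = (1 + 6/13z)y_n
  ⇒ R(z) = (1 + 6/13z)/(1 − 7/13z).

Boundary: |R(x)|=1, x<0.
x=-1.47: |R|=0.1795
x=-2: |R|=0.0370
x=-10: |R|=0.5663
x=-100: |R|=0.8233
θ=7/13≥1/2 ⇒ |1+6/13x|<|1−7/13x| ∀x<0 ⇒ stable on all of ℝ⁻.

(−∞, 0) — no finite endpoint. Any h>0 works for λ=-12.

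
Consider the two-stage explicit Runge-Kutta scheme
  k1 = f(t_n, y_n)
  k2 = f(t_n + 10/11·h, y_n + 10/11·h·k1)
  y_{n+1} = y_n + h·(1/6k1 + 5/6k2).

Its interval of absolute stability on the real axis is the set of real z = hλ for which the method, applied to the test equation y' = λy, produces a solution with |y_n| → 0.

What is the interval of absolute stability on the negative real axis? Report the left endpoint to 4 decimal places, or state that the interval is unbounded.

Set f=λy, z=hλ:
  k1=λy_n ⇒ h·k1=z·y_n;  k2=λ(1+10/11z)y_n ⇒ h·k2=z(1+10/11z)y_n
  y_{n+1}/y_n = 1 + 1/6z + 5/6z(1+10/11z) = 1 + z + 25/33z²
  R(z) = 1 + z + 25/33z².

Solve |R(x)|<1 on ℝ⁻.
x=-1.48: |R|=1.1794
R=1: x+25/33x²=0 ⇒ x=−33/25=-1.3200; min R=1−1/(4·25/33)=0.6700>−1
Confirm numerically:
  x=-0.925: |R|=0.72320 <1
  x=-0.833: |R|=0.69267 <1
  x=-0.721: |R|=0.67282 <1
  x=-0.537: |R|=0.68146 <1
  x=-1.752: |R|=1.57338 >1
  x=-1.662: |R|=1.43061 >1
  x=-1.624: |R|=1.37401 >1
So |R|<1 on (-1.3200, 0).

z∈(-1.3200,0).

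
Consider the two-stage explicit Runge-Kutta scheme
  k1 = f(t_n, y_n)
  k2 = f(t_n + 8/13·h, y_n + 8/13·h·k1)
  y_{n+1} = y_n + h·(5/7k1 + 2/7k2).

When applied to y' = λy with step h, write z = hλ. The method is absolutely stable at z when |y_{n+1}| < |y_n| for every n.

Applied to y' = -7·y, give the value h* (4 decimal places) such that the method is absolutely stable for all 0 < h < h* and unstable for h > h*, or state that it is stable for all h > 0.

(-5.6875,0); λ=-7 ⇒ h* = (91/16)/7 = 0.8125.

With y'=λy (z=hλ):
  k1=λy_n ⇒ h·k1=z·y_n;  k2=λ(1+8/13z)y_n ⇒ h·k2=z(1+8/13z)y_n
  y_{n+1}/y_n = 1 + 5/7z + 2/7z(1+8/13z) = 1 + z + 16/91z²
  R(z) = 1 + z + 16/91z².

Find x<0 with |R(x)|<1.
x=-1.15: |R|=0.0825
R=1: x+16/91x²=0 ⇒ x=−91/16=-5.6875; min R=1−1/(4·16/91)=-0.4219>−1
Confirm numerically:
  x=-4.337: |R|=0.02982 <1
  x=-3.538: |R|=0.33713 <1
  x=-3.327: |R|=0.38081 <1
  x=-3.323: |R|=0.38149 <1
  x=-5.847: |R|=1.16397 >1
  x=-5.735: |R|=1.04790 >1
Interval (-5.6875, 0).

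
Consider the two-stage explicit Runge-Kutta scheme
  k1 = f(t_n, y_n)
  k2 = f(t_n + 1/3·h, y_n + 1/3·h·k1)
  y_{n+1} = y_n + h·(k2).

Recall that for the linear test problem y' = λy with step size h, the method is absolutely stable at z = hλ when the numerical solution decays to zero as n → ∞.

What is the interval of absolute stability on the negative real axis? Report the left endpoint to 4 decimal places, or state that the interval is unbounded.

(-3.0000, 0).

With y'=λy (z=hλ):
  k1=λy_n ⇒ h·k1=z·y_n;  k2=λ(1+1/3z)y_n ⇒ h·k2=z(1+1/3z)y_n
  y_{n+1}/y_n = 1 + z(1+1/3z) = 1 + z + 1/3z²
  R(z) = 1 + z + 1/3z².

Boundary: |R(x)|=1, x<0.
x=-1.57: |R|=0.2516
R=1: x+1/3x²=0 ⇒ x=−3=-3.0000; min R=1−1/(4·1/3)=0.2500>−1
Confirm numerically:
  x=-2.942: |R|=0.94312 <1
  x=-2.936: |R|=0.93737 <1
  x=-2.288: |R|=0.45698 <1
  x=-1.542: |R|=0.25059 <1
  x=-3.361: |R|=1.40444 >1
  x=-3.338: |R|=1.37608 >1
  x=-3.031: |R|=1.03132 >1
Stable set (-3.0000, 0).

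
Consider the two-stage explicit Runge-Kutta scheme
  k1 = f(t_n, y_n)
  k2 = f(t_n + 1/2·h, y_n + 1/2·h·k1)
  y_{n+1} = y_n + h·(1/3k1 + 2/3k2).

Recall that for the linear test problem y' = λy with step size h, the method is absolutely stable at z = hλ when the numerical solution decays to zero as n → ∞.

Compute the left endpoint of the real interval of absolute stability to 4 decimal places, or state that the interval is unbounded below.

Set f=λy, z=hλ:
  k1=λy_n ⇒ h·k1=z·y_n;  k2=λ(1+1/2z)y_n ⇒ h·k2=z(1+1/2z)y_n
  y_{n+1}/y_n = 1 + 1/3z + 2/3z(1+1/2z) = 1 + z + 1/3z²
  so R(z) = 1 + z + 1/3z².

Solve |R(x)|<1 on ℝ⁻.
x=-1.12: |R|=0.2981
R=1: x+1/3x²=0 ⇒ x=−3=-3.0000; min R=1−1/(4·1/3)=0.2500>−1
Confirm numerically:
  x=-2.744: |R|=0.76585 <1
  x=-2.305: |R|=0.46601 <1
  x=-1.885: |R|=0.29941 <1
  x=-1.569: |R|=0.25159 <1
  x=-3.343: |R|=1.38222 >1
  x=-3.292: |R|=1.32042 >1
Stable set (-3.0000, 0).

left endpoint -3.0000.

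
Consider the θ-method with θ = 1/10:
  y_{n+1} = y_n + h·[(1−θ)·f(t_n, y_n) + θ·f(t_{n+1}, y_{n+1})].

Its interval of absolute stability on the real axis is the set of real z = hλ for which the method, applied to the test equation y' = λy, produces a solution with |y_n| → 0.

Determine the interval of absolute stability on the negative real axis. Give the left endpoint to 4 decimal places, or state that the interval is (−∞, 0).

(-2.5000, 0).

Set f=λy, z=hλ:
  y_{n+1} = y_n + z·[9/10·y_n + 1/10·y_{n+1}] ⇒ (1 − 1/10z)y_{n+1} = (1 + 9/10z)y_n
  Hence R(z) = (1 + 9/10z)/(1 − 1/10z).

Need |R(x)|<1, x<0.
x=-0.71: |R|=0.3371
R=−1: 1+9/10x = −1+1/10x ⇒ -4/5x=2 ⇒ x=2/(-4/5)=-2.5000
Confirm numerically:
  x=-2.050: |R|=0.70124 <1
  x=-1.826: |R|=0.54406 <1
  x=-1.276: |R|=0.13161 <1
  x=-2.950: |R|=1.27799 >1
  x=-2.620: |R|=1.07607 >1
Stable set (-2.5000, 0).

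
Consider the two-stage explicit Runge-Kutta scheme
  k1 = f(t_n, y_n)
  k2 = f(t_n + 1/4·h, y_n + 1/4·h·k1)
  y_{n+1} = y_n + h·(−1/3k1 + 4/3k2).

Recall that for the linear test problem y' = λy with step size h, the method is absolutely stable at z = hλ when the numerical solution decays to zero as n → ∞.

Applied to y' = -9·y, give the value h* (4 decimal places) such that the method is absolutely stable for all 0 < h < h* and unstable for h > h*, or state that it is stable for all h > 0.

With y'=λy (z=hλ):
  k1=λy_n ⇒ h·k1=z·y_n;  k2=λ(1+1/4z)y_n ⇒ h·k2=z(1+1/4z)y_n
  y_{n+1}/y_n = 1 − 1/3z + 4/3z(1+1/4z) = 1 + z + 1/3z²
  R(z) = 1 + z + 1/3z².

Boundary: |R(x)|=1, x<0.
x=-1.5: |R|=0.2500
R=1: x+1/3x²=0 ⇒ x=−3=-3.0000; min R=1−1/(4·1/3)=0.2500>−1
Confirm numerically:
  x=-2.572: |R|=0.63306 <1
  x=-2.532: |R|=0.60501 <1
  x=-2.152: |R|=0.39170 <1
  x=-3.598: |R|=1.71720 >1
  x=-3.362: |R|=1.40568 >1
  x=-3.208: |R|=1.22242 >1
Stable set (-3.0000, 0).

(-3.0000,0); λ=-9 ⇒ h* = (3)/9 = 0.3333.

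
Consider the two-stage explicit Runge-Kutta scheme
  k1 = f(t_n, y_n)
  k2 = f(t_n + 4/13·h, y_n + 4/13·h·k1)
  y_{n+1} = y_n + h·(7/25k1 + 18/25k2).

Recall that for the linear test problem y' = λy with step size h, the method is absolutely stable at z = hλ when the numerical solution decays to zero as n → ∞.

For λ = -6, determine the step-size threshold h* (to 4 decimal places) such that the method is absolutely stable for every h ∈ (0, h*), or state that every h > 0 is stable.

(-4.5139,0); λ=-6 ⇒ h* = (325/72)/6 = 0.7523.

On y'=λy, z=hλ:
  k1=λy_n ⇒ h·k1=z·y_n;  k2=λ(1+4/13z)y_n ⇒ h·k2=z(1+4/13z)y_n
  y_{n+1}/y_n = 1 + 7/25z + 18/25z(1+4/13z) = 1 + z + 72/325z²
  ⇒ R(z) = 1 + z + 72/325z².

Boundary: |R(x)|=1, x<0.
x=-1.09: |R|=0.1732
R=1: x+72/325x²=0 ⇒ x=−325/72=-4.5139; min R=1−1/(4·72/325)=-0.1285>−1
Confirm numerically:
  x=-4.396: |R|=0.88519 <1
  x=-3.986: |R|=0.53385 <1
  x=-2.683: |R|=0.08826 <1
  x=-2.626: |R|=0.09830 <1
  x=-4.950: |R|=1.47825 >1
  x=-4.900: |R|=1.41914 >1
  x=-4.830: |R|=1.33825 >1
So |R|<1 on (-4.5139, 0).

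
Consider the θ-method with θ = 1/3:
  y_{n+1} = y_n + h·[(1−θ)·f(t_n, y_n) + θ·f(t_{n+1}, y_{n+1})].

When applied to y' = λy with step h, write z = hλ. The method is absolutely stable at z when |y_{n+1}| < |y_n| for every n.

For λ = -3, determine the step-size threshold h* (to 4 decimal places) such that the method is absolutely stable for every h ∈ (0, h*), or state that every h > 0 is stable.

(-6.0000,0); λ=-3 ⇒ h* = (6)/3 = 2.0000.

Test eqn y'=λy, z=hλ:
  y_{n+1} = y_n + z·[2/3·y_n + 1/3·y_{n+1}] ⇒ (1 − 1/3z)y_{n+1} = (1 + 2/3z)y_n
  so R(z) = (1 + 2/3z)/(1 − 1/3z).

Boundary: |R(x)|=1, x<0.
x=-1.66: |R|=0.0687
R=−1: 1+2/3x = −1+1/3x ⇒ -1/3x=2 ⇒ x=2/(-1/3)=-6.0000
Confirm numerically:
  x=-5.851: |R|=0.98317 <1
  x=-4.811: |R|=0.84778 <1
  x=-3.282: |R|=0.56734 <1
  x=-6.559: |R|=1.05848 >1
  x=-6.399: |R|=1.04245 >1
  x=-6.255: |R|=1.02755 >1
So |R|<1 on (-6.0000, 0).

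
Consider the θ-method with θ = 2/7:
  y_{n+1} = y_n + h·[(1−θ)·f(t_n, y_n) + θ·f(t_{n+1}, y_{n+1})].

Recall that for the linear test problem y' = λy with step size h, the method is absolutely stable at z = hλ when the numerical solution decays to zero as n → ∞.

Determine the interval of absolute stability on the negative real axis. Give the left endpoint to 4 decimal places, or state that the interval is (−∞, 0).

On y'=λy, z=hλ:
  y_{n+1} = y_n + z·[5/7·y_n + 2/7·y_{n+1}] ⇒ (1 − 2/7z)y_{n+1} = (1 + 5/7z)y_n
  Hence R(z) = (1 + 5/7z)/(1 − 2/7z).

Boundary: |R(x)|=1, x<0.
x=-1: |R|=0.2222
R=−1: 1+5/7x = −1+2/7x ⇒ -3/7x=2 ⇒ x=2/(-3/7)=-4.6667
Confirm numerically:
  x=-3.956: |R|=0.85703 <1
  x=-3.918: |R|=0.84861 <1
  x=-2.986: |R|=0.61132 <1
  x=-2.966: |R|=0.60547 <1
  x=-5.117: |R|=1.07839 >1
  x=-4.707: |R|=1.00737 >1
So |R|<1 on (-4.6667, 0).

(-4.6667, 0).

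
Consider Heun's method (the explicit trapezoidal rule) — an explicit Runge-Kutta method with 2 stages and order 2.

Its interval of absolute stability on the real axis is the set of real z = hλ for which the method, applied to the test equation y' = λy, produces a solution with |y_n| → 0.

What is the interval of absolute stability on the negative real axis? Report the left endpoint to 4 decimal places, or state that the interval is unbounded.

z∈(-2.0000,0).

On y'=λy, z=hλ:
  order 2, 2-stage ⇒ R(z)=1+z+z^2/2
  (e.g. R(-1.41)=0.58405, |R|=0.58405)

Find x<0 with |R(x)|<1.
x=-1.41: |R|=0.5840
|R(-1.68)|=0.7312 |R(-1.63)|=0.6985 |R(-0.59)|=0.5840
Bisect:
  x_lo=-2.5399 |R|=1.6857  x_hi=-0.2470 |R|=0.7835
  mid=-1.39344 |R|=0.57740 →hi
  mid=-1.96668 |R|=0.96724 →hi
  mid=-2.25330 |R|=1.28538 →lo
  mid=-2.10999 |R|=1.11604 →lo
  mid=-2.03834 |R|=1.03907 →lo
  mid=-2.00251 |R|=1.00251 →lo
  mid=-1.98460 |R|=0.98471 →hi
  mid=-1.99355 |R|=0.99357 →hi
  ...
  [-2.00013,-1.99999] ⇒ x*=-2.0000
Interval (-2.0000, 0).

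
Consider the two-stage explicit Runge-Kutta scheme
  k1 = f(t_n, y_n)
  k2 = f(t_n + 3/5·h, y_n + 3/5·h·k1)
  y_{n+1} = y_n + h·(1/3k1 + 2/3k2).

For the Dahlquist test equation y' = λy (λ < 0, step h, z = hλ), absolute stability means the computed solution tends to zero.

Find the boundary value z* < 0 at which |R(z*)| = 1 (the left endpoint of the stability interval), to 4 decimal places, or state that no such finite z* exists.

z* = -2.5000.

Set f=λy, z=hλ:
  k1=λy_n ⇒ h·k1=z·y_n;  k2=λ(1+3/5z)y_n ⇒ h·k2=z(1+3/5z)y_n
  y_{n+1}/y_n = 1 + 1/3z + 2/3z(1+3/5z) = 1 + z + 2/5z²
  ⇒ R(z) = 1 + z + 2/5z².

Boundary: |R(x)|=1, x<0.
x=-0.59: |R|=0.5492
R=1: x+2/5x²=0 ⇒ x=−5/2=-2.5000; min R=1−1/(4·2/5)=0.3750>−1
Confirm numerically:
  x=-2.226: |R|=0.75603 <1
  x=-1.918: |R|=0.55349 <1
  x=-1.528: |R|=0.40591 <1
  x=-2.941: |R|=1.51879 >1
  x=-2.940: |R|=1.51744 >1
  x=-2.769: |R|=1.29794 >1
Interval (-2.5000, 0).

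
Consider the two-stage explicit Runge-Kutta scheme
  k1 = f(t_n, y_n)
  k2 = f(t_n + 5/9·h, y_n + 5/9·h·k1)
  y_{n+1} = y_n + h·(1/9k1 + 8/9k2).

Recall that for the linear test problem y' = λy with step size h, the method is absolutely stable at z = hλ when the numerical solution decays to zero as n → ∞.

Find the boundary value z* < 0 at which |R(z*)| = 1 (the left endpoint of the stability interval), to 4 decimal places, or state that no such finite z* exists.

On y'=λy, z=hλ:
  k1=λy_n ⇒ h·k1=z·y_n;  k2=λ(1+5/9z)y_n ⇒ h·k2=z(1+5/9z)y_n
  y_{n+1}/y_n = 1 + 1/9z + 8/9z(1+5/9z) = 1 + z + 40/81z²
  R(z) = 1 + z + 40/81z².

Solve |R(x)|<1 on ℝ⁻.
x=-1.43: |R|=0.5798
R=1: x+40/81x²=0 ⇒ x=−81/40=-2.0250; min R=1−1/(4·40/81)=0.4938>−1
Confirm numerically:
  x=-1.595: |R|=0.66131 <1
  x=-1.496: |R|=0.60919 <1
  x=-1.489: |R|=0.60587 <1
  x=-1.392: |R|=0.56487 <1
  x=-2.303: |R|=1.31616 >1
  x=-2.156: |R|=1.13947 >1
  x=-2.155: |R|=1.13835 >1
So |R|<1 on (-2.0250, 0).

left endpoint -2.0250.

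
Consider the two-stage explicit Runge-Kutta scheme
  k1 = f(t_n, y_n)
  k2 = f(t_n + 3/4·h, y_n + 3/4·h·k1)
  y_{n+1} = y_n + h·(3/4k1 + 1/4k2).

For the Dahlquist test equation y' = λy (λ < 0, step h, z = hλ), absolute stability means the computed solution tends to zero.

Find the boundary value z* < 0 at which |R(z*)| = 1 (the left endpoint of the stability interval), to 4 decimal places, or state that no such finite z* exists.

With y'=λy (z=hλ):
  k1=λy_n ⇒ h·k1=z·y_n;  k2=λ(1+3/4z)y_n ⇒ h·k2=z(1+3/4z)y_n
  y_{n+1}/y_n = 1 + 3/4z + 1/4z(1+3/4z) = 1 + z + 3/16z²
  so R(z) = 1 + z + 3/16z².

Find x<0 with |R(x)|<1.
x=-0.68: |R|=0.4067
R=1: x+3/16x²=0 ⇒ x=−16/3=-5.3333; min R=1−1/(4·3/16)=-0.3333>−1
Confirm numerically:
  x=-5.240: |R|=0.90830 <1
  x=-4.747: |R|=0.47813 <1
  x=-3.687: |R|=0.13813 <1
  x=-3.054: |R|=0.30520 <1
  x=-5.877: |R|=1.59909 >1
  x=-5.649: |R|=1.33435 >1
So |R|<1 on (-5.3333, 0).

z* = -5.3333.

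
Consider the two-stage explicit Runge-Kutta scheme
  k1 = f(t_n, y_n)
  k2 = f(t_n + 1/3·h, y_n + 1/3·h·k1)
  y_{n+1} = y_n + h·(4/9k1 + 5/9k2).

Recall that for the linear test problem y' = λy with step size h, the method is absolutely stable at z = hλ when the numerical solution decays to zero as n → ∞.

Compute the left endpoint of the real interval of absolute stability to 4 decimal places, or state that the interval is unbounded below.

Test eqn y'=λy, z=hλ:
  k1=λy_n ⇒ h·k1=z·y_n;  k2=λ(1+1/3z)y_n ⇒ h·k2=z(1+1/3z)y_n
  y_{n+1}/y_n = 1 + 4/9z + 5/9z(1+1/3z) = 1 + z + 5/27z²
  R(z) = 1 + z + 5/27z².

Need |R(x)|<1, x<0.
x=-1.66: |R|=0.1497
R=1: x+5/27x²=0 ⇒ x=−27/5=-5.4000; min R=1−1/(4·5/27)=-0.3500>−1
Confirm numerically:
  x=-5.376: |R|=0.97611 <1
  x=-5.150: |R|=0.76157 <1
  x=-4.313: |R|=0.13181 <1
  x=-3.244: |R|=0.29520 <1
  x=-5.774: |R|=1.39990 >1
  x=-5.675: |R|=1.28900 >1
So |R|<1 on (-5.4000, 0).

z* = -5.4000.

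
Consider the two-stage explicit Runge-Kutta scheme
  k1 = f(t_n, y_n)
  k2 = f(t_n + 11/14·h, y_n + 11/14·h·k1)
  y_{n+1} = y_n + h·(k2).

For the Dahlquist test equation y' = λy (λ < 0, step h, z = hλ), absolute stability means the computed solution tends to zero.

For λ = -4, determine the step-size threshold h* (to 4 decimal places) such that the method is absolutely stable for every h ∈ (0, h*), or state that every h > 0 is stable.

With y'=λy (z=hλ):
  k1=λy_n ⇒ h·k1=z·y_n;  k2=λ(1+11/14z)y_n ⇒ h·k2=z(1+11/14z)y_n
  y_{n+1}/y_n = 1 + z(1+11/14z) = 1 + z + 11/14z²
  so R(z) = 1 + z + 11/14z².

Find x<0 with |R(x)|<1.
x=-1.49: |R|=1.2544
R=1: x+11/14x²=0 ⇒ x=−14/11=-1.2727; min R=1−1/(4·11/14)=0.6818>−1
Confirm numerically:
  x=-1.040: |R|=0.80983 <1
  x=-0.732: |R|=0.68900 <1
  x=-0.727: |R|=0.68827 <1
  x=-0.553: |R|=0.68728 <1
  x=-1.860: |R|=1.85826 >1
  x=-1.554: |R|=1.34343 >1
  x=-1.440: |R|=1.18926 >1
Stable set (-1.2727, 0).

(-1.2727,0); λ=-4 ⇒ h* = (14/11)/4 = 0.3182.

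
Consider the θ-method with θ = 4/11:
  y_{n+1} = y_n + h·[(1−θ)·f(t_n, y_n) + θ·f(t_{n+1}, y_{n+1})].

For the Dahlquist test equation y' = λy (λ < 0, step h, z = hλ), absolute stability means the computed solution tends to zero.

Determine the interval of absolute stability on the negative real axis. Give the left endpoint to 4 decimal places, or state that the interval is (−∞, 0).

On y'=λy, z=hλ:
  y_{n+1} = y_n + z·[7/11·y_n + 4/11·y_{n+1}] ⇒ (1 − 4/11z)y_{n+1} = (1 + 7/11z)y_n
  Hence R(z) = (1 + 7/11z)/(1 − 4/11z).

Solve |R(x)|<1 on ℝ⁻.
x=-1.68: |R|=0.0429
R=−1: 1+7/11x = −1+4/11x ⇒ -3/11x=2 ⇒ x=2/(-3/11)=-7.3333
Confirm numerically:
  x=-6.567: |R|=0.93831 <1
  x=-5.586: |R|=0.84279 <1
  x=-5.267: |R|=0.80669 <1
  x=-4.444: |R|=0.69878 <1
  x=-7.710: |R|=1.02701 >1
  x=-7.385: |R|=1.00382 >1
Stable set (-7.3333, 0).

(-7.3333, 0).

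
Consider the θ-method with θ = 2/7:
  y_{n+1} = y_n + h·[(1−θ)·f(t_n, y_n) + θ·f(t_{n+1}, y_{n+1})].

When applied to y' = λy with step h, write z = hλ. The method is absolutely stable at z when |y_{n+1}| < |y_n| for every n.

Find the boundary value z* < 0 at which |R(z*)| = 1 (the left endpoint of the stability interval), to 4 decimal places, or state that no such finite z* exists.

On y'=λy, z=hλ:
  y_{n+1} = y_n + z·[5/7·y_n + 2/7·y_{n+1}] ⇒ (1 − 2/7z)y_{n+1} = (1 + 5/7z)y_n
  Hence R(z) = (1 + 5/7z)/(1 − 2/7z).

Boundary: |R(x)|=1, x<0.
x=-1.44: |R|=0.0202
R=−1: 1+5/7x = −1+2/7x ⇒ -3/7x=2 ⇒ x=2/(-3/7)=-4.6667
Confirm numerically:
  x=-4.332: |R|=0.93590 <1
  x=-3.795: |R|=0.82077 <1
  x=-2.533: |R|=0.46950 <1
  x=-1.895: |R|=0.22938 <1
  x=-5.215: |R|=1.09438 >1
  x=-5.155: |R|=1.08463 >1
  x=-5.061: |R|=1.06909 >1
So |R|<1 on (-4.6667, 0).

z* = -4.6667.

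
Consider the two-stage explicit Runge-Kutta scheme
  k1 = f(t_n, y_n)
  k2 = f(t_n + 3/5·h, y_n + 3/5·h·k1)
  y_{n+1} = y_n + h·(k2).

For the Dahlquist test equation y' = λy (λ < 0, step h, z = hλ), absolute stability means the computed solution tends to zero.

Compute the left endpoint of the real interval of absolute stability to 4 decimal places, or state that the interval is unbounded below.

Test eqn y'=λy, z=hλ:
  k1=λy_n ⇒ h·k1=z·y_n;  k2=λ(1+3/5z)y_n ⇒ h·k2=z(1+3/5z)y_n
  y_{n+1}/y_n = 1 + z(1+3/5z) = 1 + z + 3/5z²
  ⇒ R(z) = 1 + z + 3/5z².

Solve |R(x)|<1 on ℝ⁻.
x=-1.57: |R|=0.9089
R=1: x+3/5x²=0 ⇒ x=−5/3=-1.6667; min R=1−1/(4·3/5)=0.5833>−1
Confirm numerically:
  x=-1.606: |R|=0.94154 <1
  x=-1.389: |R|=0.76859 <1
  x=-0.759: |R|=0.58665 <1
  x=-1.953: |R|=1.33553 >1
  x=-1.906: |R|=1.27370 >1
Interval (-1.6667, 0).

left endpoint -1.6667.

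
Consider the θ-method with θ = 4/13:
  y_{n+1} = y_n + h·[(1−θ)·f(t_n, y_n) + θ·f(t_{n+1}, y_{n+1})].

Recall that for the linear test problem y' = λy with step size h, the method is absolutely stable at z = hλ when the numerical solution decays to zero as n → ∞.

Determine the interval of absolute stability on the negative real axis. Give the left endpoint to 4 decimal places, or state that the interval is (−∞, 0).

Set f=λy, z=hλ:
  y_{n+1} = y_n + z·[9/13·y_n + 4/13·y_{n+1}] ⇒ (1 − 4/13z)y_{n+1} = (1 + 9/13z)y_n
  ⇒ R(z) = (1 + 9/13z)/(1 − 4/13z).

Find x<0 with |R(x)|<1.
x=-1.05: |R|=0.2064
R=−1: 1+9/13x = −1+4/13x ⇒ -5/13x=2 ⇒ x=2/(-5/13)=-5.2000
Confirm numerically:
  x=-3.750: |R|=0.74107 <1
  x=-3.304: |R|=0.63839 <1
  x=-2.658: |R|=0.46217 <1
  x=-2.377: |R|=0.37289 <1
  x=-5.664: |R|=1.06507 >1
  x=-5.289: |R|=1.01303 >1
Stable set (-5.2000, 0).

z∈(-5.2000,0).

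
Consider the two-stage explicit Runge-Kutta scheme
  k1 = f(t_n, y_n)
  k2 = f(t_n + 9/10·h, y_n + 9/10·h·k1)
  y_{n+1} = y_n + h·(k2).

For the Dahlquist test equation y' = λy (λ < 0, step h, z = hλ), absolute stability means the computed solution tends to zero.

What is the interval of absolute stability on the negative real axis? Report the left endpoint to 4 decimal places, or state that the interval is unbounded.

z∈(-1.1111,0).

On y'=λy, z=hλ:
  k1=λy_n ⇒ h·k1=z·y_n;  k2=λ(1+9/10z)y_n ⇒ h·k2=z(1+9/10z)y_n
  y_{n+1}/y_n = 1 + z(1+9/10z) = 1 + z + 9/10z²
  ⇒ R(z) = 1 + z + 9/10z².

Solve |R(x)|<1 on ℝ⁻.
x=-1.01: |R|=0.9081
R=1: x+9/10x²=0 ⇒ x=−10/9=-1.1111; min R=1−1/(4·9/10)=0.7222>−1
Confirm numerically:
  x=-0.703: |R|=0.74179 <1
  x=-0.628: |R|=0.72695 <1
  x=-0.603: |R|=0.72425 <1
  x=-0.528: |R|=0.72291 <1
  x=-1.328: |R|=1.25923 >1
  x=-1.233: |R|=1.13526 >1
Interval (-1.1111, 0).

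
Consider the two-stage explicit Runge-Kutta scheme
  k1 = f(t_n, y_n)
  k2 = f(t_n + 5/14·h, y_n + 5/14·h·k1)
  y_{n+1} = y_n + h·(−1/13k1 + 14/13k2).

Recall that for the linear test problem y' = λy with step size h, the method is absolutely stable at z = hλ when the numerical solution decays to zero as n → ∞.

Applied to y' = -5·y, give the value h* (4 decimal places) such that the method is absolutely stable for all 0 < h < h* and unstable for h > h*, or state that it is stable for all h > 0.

Test eqn y'=λy, z=hλ:
  k1=λy_n ⇒ h·k1=z·y_n;  k2=λ(1+5/14z)y_n ⇒ h·k2=z(1+5/14z)y_n
  y_{n+1}/y_n = 1 − 1/13z + 14/13z(1+5/14z) = 1 + z + 5/13z²
  R(z) = 1 + z + 5/13z².

Need |R(x)|<1, x<0.
x=-1.77: |R|=0.4350
R=1: x+5/13x²=0 ⇒ x=−13/5=-2.6000; min R=1−1/(4·5/13)=0.3500>−1
Confirm numerically:
  x=-2.549: |R|=0.95000 <1
  x=-2.006: |R|=0.54171 <1
  x=-1.749: |R|=0.42754 <1
  x=-2.972: |R|=1.42522 >1
  x=-2.620: |R|=1.02015 >1
Stable set (-2.6000, 0).

(-2.6000,0); λ=-5 ⇒ h* = (13/5)/5 = 0.5200.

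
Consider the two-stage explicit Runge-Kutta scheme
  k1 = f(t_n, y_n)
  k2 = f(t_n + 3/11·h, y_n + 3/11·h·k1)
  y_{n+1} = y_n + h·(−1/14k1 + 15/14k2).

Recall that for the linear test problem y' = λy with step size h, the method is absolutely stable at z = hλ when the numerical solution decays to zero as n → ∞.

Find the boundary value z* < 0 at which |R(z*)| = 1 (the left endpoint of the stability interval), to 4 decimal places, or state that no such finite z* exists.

With y'=λy (z=hλ):
  k1=λy_n ⇒ h·k1=z·y_n;  k2=λ(1+3/11z)y_n ⇒ h·k2=z(1+3/11z)y_n
  y_{n+1}/y_n = 1 − 1/14z + 15/14z(1+3/11z) = 1 + z + 45/154z²
  so R(z) = 1 + z + 45/154z².

Boundary: |R(x)|=1, x<0.
x=-1.47: |R|=0.1614
R=1: x+45/154x²=0 ⇒ x=−154/45=-3.4222; min R=1−1/(4·45/154)=0.1444>−1
Confirm numerically:
  x=-2.516: |R|=0.33375 <1
  x=-2.387: |R|=0.27793 <1
  x=-1.983: |R|=0.16605 <1
  x=-3.867: |R|=1.50258 >1
  x=-3.450: |R|=1.02800 >1
  x=-3.447: |R|=1.02496 >1
So |R|<1 on (-3.4222, 0).

left endpoint -3.4222.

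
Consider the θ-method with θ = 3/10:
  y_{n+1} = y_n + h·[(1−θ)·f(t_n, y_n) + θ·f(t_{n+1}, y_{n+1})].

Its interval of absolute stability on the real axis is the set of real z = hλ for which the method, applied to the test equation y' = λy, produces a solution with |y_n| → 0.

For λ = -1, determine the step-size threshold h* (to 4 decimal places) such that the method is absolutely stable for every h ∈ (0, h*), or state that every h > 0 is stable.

(-5.0000,0); λ=-1 ⇒ h* = (5)/1 = 5.0000.

Test eqn y'=λy, z=hλ:
  y_{n+1} = y_n + z·[7/10·y_n + 3/10·y_{n+1}] ⇒ (1 − 3/10z)y_{n+1} = (1 + 7/10z)y_n
  ⇒ R(z) = (1 + 7/10z)/(1 − 3/10z).

Need |R(x)|<1, x<0.
x=-1.74: |R|=0.1432
R=−1: 1+7/10x = −1+3/10x ⇒ -2/5x=2 ⇒ x=2/(-2/5)=-5.0000
Confirm numerically:
  x=-4.671: |R|=0.94520 <1
  x=-4.349: |R|=0.88701 <1
  x=-3.350: |R|=0.67082 <1
  x=-5.452: |R|=1.06860 >1
  x=-5.446: |R|=1.06773 >1
  x=-5.246: |R|=1.03823 >1
Stable set (-5.0000, 0).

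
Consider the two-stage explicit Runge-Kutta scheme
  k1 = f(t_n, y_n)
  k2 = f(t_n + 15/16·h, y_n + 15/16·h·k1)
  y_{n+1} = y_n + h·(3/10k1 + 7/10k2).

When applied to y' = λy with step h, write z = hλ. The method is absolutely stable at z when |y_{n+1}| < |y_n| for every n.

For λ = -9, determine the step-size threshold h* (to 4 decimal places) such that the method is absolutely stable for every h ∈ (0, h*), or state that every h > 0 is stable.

(-1.5238,0); λ=-9 ⇒ h* = (32/21)/9 = 0.1693.

With y'=λy (z=hλ):
  k1=λy_n ⇒ h·k1=z·y_n;  k2=λ(1+15/16z)y_n ⇒ h·k2=z(1+15/16z)y_n
  y_{n+1}/y_n = 1 + 3/10z + 7/10z(1+15/16z) = 1 + z + 21/32z²
  Hence R(z) = 1 + z + 21/32z².

Solve |R(x)|<1 on ℝ⁻.
x=-0.78: |R|=0.6193
R=1: x+21/32x²=0 ⇒ x=−32/21=-1.5238; min R=1−1/(4·21/32)=0.6190>−1
Confirm numerically:
  x=-1.352: |R|=0.84756 <1
  x=-1.251: |R|=0.77603 <1
  x=-0.720: |R|=0.62020 <1
  x=-2.035: |R|=1.68268 >1
  x=-1.980: |R|=1.59276 >1
  x=-1.978: |R|=1.58957 >1
Stable set (-1.5238, 0).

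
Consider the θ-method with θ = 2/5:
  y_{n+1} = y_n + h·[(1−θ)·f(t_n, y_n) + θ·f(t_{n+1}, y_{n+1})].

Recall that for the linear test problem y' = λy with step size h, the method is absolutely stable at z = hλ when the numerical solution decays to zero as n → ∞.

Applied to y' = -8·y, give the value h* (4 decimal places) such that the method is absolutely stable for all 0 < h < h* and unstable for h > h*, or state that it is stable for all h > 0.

(-10.0000,0); λ=-8 ⇒ h* = (10)/8 = 1.2500.

With y'=λy (z=hλ):
  y_{n+1} = y_n + z·[3/5·y_n + 2/5·y_{n+1}] ⇒ (1 − 2/5z)y_{n+1} = (1 + 3/5z)y_n
  so R(z) = (1 + 3/5z)/(1 − 2/5z).

Find x<0 with |R(x)|<1.
x=-1.19: |R|=0.1938
R=−1: 1+3/5x = −1+2/5x ⇒ -1/5x=2 ⇒ x=2/(-1/5)=-10.0000
Confirm numerically:
  x=-9.800: |R|=0.99187 <1
  x=-9.536: |R|=0.98072 <1
  x=-6.737: |R|=0.82337 <1
  x=-4.383: |R|=0.59197 <1
  x=-10.315: |R|=1.01229 >1
  x=-10.215: |R|=1.00845 >1
  x=-10.080: |R|=1.00318 >1
So |R|<1 on (-10.0000, 0).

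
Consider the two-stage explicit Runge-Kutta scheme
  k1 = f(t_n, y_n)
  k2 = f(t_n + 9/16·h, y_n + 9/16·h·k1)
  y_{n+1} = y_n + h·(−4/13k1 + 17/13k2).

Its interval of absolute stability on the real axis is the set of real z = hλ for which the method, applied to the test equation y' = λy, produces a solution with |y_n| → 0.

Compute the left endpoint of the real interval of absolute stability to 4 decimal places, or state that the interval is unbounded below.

With y'=λy (z=hλ):
  k1=λy_n ⇒ h·k1=z·y_n;  k2=λ(1+9/16z)y_n ⇒ h·k2=z(1+9/16z)y_n
  y_{n+1}/y_n = 1 − 4/13z + 17/13z(1+9/16z) = 1 + z + 153/208z²
  R(z) = 1 + z + 153/208z².

Boundary: |R(x)|=1, x<0.
x=-1.34: |R|=0.9808
R=1: x+153/208x²=0 ⇒ x=−208/153=-1.3595; min R=1−1/(4·153/208)=0.6601>−1
Confirm numerically:
  x=-1.314: |R|=0.95604 <1
  x=-1.238: |R|=0.88938 <1
  x=-0.842: |R|=0.67950 <1
  x=-0.750: |R|=0.66376 <1
  x=-1.693: |R|=1.41535 >1
  x=-1.549: |R|=1.21594 >1
  x=-1.414: |R|=1.05671 >1
Stable set (-1.3595, 0).

z* = -1.3595.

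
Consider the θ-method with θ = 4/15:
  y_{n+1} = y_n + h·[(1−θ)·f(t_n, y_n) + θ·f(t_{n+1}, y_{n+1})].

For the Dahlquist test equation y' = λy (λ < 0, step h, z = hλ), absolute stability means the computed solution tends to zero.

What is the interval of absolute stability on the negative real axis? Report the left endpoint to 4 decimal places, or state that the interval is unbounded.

With y'=λy (z=hλ):
  y_{n+1} = y_n + z·[11/15·y_n + 4/15·y_{n+1}] ⇒ (1 − 4/15z)y_{n+1} = (1 + 11/15z)y_n
  R(z) = (1 + 11/15z)/(1 − 4/15z).

Boundary: |R(x)|=1, x<0.
x=-0.72: |R|=0.3960
R=−1: 1+11/15x = −1+4/15x ⇒ -7/15x=2 ⇒ x=2/(-7/15)=-4.2857
Confirm numerically:
  x=-4.200: |R|=0.98113 <1
  x=-3.472: |R|=0.80282 <1
  x=-2.495: |R|=0.49820 <1
  x=-4.875: |R|=1.11957 >1
  x=-4.730: |R|=1.09169 >1
  x=-4.661: |R|=1.07808 >1
Interval (-4.2857, 0).

(-4.2857, 0).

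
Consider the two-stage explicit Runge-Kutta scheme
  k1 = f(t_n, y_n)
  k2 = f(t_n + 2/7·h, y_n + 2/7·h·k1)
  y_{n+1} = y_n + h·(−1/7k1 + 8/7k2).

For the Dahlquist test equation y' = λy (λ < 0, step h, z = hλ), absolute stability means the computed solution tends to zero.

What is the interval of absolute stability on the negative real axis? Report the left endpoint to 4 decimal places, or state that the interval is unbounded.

With y'=λy (z=hλ):
  k1=λy_n ⇒ h·k1=z·y_n;  k2=λ(1+2/7z)y_n ⇒ h·k2=z(1+2/7z)y_n
  y_{n+1}/y_n = 1 − 1/7z + 8/7z(1+2/7z) = 1 + z + 16/49z²
  so R(z) = 1 + z + 16/49z².

Solve |R(x)|<1 on ℝ⁻.
x=-1.64: |R|=0.2382
R=1: x+16/49x²=0 ⇒ x=−49/16=-3.0625; min R=1−1/(4·16/49)=0.2344>−1
Confirm numerically:
  x=-2.667: |R|=0.65558 <1
  x=-2.366: |R|=0.46190 <1
  x=-1.527: |R|=0.23438 <1
  x=-1.234: |R|=0.26323 <1
  x=-3.538: |R|=1.54933 >1
  x=-3.131: |R|=1.07003 >1
  x=-3.092: |R|=1.02978 >1
Interval (-3.0625, 0).

z∈(-3.0625,0).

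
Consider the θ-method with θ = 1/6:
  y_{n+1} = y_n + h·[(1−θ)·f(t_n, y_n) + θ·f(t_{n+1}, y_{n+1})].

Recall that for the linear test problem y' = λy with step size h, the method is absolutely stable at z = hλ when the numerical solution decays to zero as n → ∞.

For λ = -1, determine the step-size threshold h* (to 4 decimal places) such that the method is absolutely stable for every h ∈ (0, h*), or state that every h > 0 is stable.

(-3.0000,0); λ=-1 ⇒ h* = (3)/1 = 3.0000.

Set f=λy, z=hλ:
  y_{n+1} = y_n + z·[5/6·y_n + 1/6·y_{n+1}] ⇒ (1 − 1/6z)y_{n+1} = (1 + 5/6z)y_n
  Hence R(z) = (1 + 5/6z)/(1 − 1/6z).

Solve |R(x)|<1 on ℝ⁻.
x=-1.47: |R|=0.1807
R=−1: 1+5/6x = −1+1/6x ⇒ -2/3x=2 ⇒ x=2/(-2/3)=-3.0000
Confirm numerically:
  x=-2.716: |R|=0.86966 <1
  x=-2.620: |R|=0.82367 <1
  x=-2.024: |R|=0.51346 <1
  x=-1.722: |R|=0.33800 <1
  x=-3.584: |R|=1.24374 >1
  x=-3.527: |R|=1.22127 >1
So |R|<1 on (-3.0000, 0).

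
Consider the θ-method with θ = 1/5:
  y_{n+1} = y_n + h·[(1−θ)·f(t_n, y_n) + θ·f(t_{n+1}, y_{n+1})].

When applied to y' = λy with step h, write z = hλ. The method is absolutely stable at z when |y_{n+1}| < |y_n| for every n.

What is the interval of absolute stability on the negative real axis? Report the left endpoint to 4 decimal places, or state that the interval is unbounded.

On y'=λy, z=hλ:
  y_{n+1} = y_n + z·[4/5·y_n + 1/5·y_{n+1}] ⇒ (1 − 1/5z)y_{n+1} = (1 + 4/5z)y_n
  R(z) = (1 + 4/5z)/(1 − 1/5z).

Solve |R(x)|<1 on ℝ⁻.
x=-0.6: |R|=0.4643
R=−1: 1+4/5x = −1+1/5x ⇒ -3/5x=2 ⇒ x=2/(-3/5)=-3.3333
Confirm numerically:
  x=-3.256: |R|=0.97190 <1
  x=-3.224: |R|=0.96012 <1
  x=-2.936: |R|=0.84980 <1
  x=-2.737: |R|=0.76877 <1
  x=-3.769: |R|=1.14905 >1
  x=-3.595: |R|=1.09133 >1
  x=-3.429: |R|=1.03405 >1
So |R|<1 on (-3.3333, 0).

z∈(-3.3333,0).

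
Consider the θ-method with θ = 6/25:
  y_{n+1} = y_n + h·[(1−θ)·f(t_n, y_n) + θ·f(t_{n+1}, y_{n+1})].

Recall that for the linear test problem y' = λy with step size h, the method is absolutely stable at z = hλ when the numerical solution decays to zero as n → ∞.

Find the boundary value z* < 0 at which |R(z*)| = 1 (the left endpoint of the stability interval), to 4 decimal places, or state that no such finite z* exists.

z* = -3.8462.

On y'=λy, z=hλ:
  y_{n+1} = y_n + z·[19/25·y_n + 6/25·y_{n+1}] ⇒ (1 − 6/25z)y_{n+1} = (1 + 19/25z)y_n
  Hence R(z) = (1 + 19/25z)/(1 − 6/25z).

Need |R(x)|<1, x<0.
x=-1.34: |R|=0.0139
R=−1: 1+19/25x = −1+6/25x ⇒ -13/25x=2 ⇒ x=2/(-13/25)=-3.8462
Confirm numerically:
  x=-3.578: |R|=0.92498 <1
  x=-3.576: |R|=0.92440 <1
  x=-2.539: |R|=0.57765 <1
  x=-4.298: |R|=1.11566 >1
  x=-4.288: |R|=1.11323 >1
  x=-4.255: |R|=1.10519 >1
Interval (-3.8462, 0).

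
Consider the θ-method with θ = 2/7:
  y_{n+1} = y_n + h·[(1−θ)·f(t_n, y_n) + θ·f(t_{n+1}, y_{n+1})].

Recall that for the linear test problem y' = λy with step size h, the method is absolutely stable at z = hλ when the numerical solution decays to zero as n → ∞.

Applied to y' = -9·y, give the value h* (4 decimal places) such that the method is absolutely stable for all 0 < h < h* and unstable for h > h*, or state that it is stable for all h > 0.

(-4.6667,0); λ=-9 ⇒ h* = (14/3)/9 = 0.5185.

Set f=λy, z=hλ:
  y_{n+1} = y_n + z·[5/7·y_n + 2/7·y_{n+1}] ⇒ (1 − 2/7z)y_{n+1} = (1 + 5/7z)y_n
  ⇒ R(z) = (1 + 5/7z)/(1 − 2/7z).

Boundary: |R(x)|=1, x<0.
x=-1.79: |R|=0.1843
R=−1: 1+5/7x = −1+2/7x ⇒ -3/7x=2 ⇒ x=2/(-3/7)=-4.6667
Confirm numerically:
  x=-4.627: |R|=0.99268 <1
  x=-4.303: |R|=0.93009 <1
  x=-3.553: |R|=0.76315 <1
  x=-2.012: |R|=0.27758 <1
  x=-5.043: |R|=1.06608 >1
  x=-5.006: |R|=1.05984 >1
Stable set (-4.6667, 0).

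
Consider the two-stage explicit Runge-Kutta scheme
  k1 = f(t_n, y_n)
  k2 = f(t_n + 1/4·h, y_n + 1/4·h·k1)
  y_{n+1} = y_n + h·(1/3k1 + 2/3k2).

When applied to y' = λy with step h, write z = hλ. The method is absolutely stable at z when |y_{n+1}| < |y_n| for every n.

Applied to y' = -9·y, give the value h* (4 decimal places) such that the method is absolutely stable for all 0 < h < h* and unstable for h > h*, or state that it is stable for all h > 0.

Test eqn y'=λy, z=hλ:
  k1=λy_n ⇒ h·k1=z·y_n;  k2=λ(1+1/4z)y_n ⇒ h·k2=z(1+1/4z)y_n
  y_{n+1}/y_n = 1 + 1/3z + 2/3z(1+1/4z) = 1 + z + 1/6z²
  ⇒ R(z) = 1 + z + 1/6z².

Find x<0 with |R(x)|<1.
x=-0.73: |R|=0.3588
R=1: x+1/6x²=0 ⇒ x=−6=-6.0000; min R=1−1/(4·1/6)=-0.5000>−1
Confirm numerically:
  x=-5.642: |R|=0.66336 <1
  x=-4.462: |R|=0.14376 <1
  x=-4.196: |R|=0.26160 <1
  x=-6.151: |R|=1.15480 >1
  x=-6.064: |R|=1.06468 >1
So |R|<1 on (-6.0000, 0).

(-6.0000,0); λ=-9 ⇒ h* = (6)/9 = 0.6667.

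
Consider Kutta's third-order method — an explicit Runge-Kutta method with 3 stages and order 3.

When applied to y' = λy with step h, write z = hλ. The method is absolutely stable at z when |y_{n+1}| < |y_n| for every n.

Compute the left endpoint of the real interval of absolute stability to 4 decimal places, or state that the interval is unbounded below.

With y'=λy (z=hλ):
  order 3, 3-stage ⇒ R(z)=1+z+z^2/2+z^3/6
  (e.g. R(-0.97)=0.34834, |R|=0.34834)

Solve |R(x)|<1 on ℝ⁻.
x=-0.97: |R|=0.3483
|R(-2.87)|=1.6915 |R(-2.13)|=0.4721 |R(-1.33)|=0.1623
Bisect:
  x_lo=-2.8347 |R|=1.6133  x_hi=-0.1235 |R|=0.8838
  mid=-1.47910 |R|=0.07546 →hi
  mid=-2.15689 |R|=0.50317 →hi
  mid=-2.49579 |R|=0.97233 →hi
  mid=-2.66523 |R|=1.26890 →lo
  mid=-2.58051 |R|=1.11495 →lo
  mid=-2.53815 |R|=1.04226 →lo
  mid=-2.51697 |R|=1.00696 →lo
  mid=-2.50638 |R|=0.98956 →hi
  ...
  [-2.51283,-2.51267] ⇒ x*=-2.5127
So |R|<1 on (-2.5127, 0).

z* = -2.5127.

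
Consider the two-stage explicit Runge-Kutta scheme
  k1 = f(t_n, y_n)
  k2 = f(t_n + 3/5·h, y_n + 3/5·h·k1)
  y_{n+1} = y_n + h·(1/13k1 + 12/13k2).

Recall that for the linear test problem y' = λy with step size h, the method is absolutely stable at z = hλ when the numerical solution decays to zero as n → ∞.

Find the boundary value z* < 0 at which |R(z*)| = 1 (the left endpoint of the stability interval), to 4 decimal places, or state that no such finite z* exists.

Set f=λy, z=hλ:
  k1=λy_n ⇒ h·k1=z·y_n;  k2=λ(1+3/5z)y_n ⇒ h·k2=z(1+3/5z)y_n
  y_{n+1}/y_n = 1 + 1/13z + 12/13z(1+3/5z) = 1 + z + 36/65z²
  ⇒ R(z) = 1 + z + 36/65z².

Find x<0 with |R(x)|<1.
x=-0.55: |R|=0.6175
R=1: x+36/65x²=0 ⇒ x=−65/36=-1.8056; min R=1−1/(4·36/65)=0.5486>−1
Confirm numerically:
  x=-1.716: |R|=0.91489 <1
  x=-1.540: |R|=0.77350 <1
  x=-1.420: |R|=0.69678 <1
  x=-0.889: |R|=0.54872 <1
  x=-2.264: |R|=1.57485 >1
  x=-2.172: |R|=1.44082 >1
Interval (-1.8056, 0).

z* = -1.8056.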